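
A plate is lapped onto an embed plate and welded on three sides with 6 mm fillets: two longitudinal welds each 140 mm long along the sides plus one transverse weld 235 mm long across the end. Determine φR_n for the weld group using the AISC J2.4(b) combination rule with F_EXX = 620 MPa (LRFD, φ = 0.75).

t_e = 0.707 × 6 = 4.242 mm.
R_nwl = 0.6 × 620 × 4.242 × 280 × 10⁻³ = 441.8 kN (longitudinal, 2 welds).
R_nwt = 0.6 × 620 × 4.242 × 235 × 10⁻³ = 370.8 kN (transverse, base value).
(i) R_nwl + R_nwt = 812.7 kN; (ii) 0.85 R_nwl + 1.5 R_nwt = 931.8 kN.
R_n = max = 931.8 kN [governs: (ii)]; φR_n = 698.9 kN.

φR_n ≈ 699 kN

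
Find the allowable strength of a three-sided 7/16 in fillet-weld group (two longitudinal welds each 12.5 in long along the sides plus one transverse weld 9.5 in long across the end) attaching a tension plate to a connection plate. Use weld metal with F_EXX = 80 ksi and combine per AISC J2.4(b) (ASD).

R_n/Ω ≈ 264 kip

t_e = 0.707 × 0.4375 = 0.3093 in.
R_nwl = 0.6 × 80 × 0.3093 × 25 = 371.2 kip (longitudinal, 2 welds).
R_nwt = 0.6 × 80 × 0.3093 × 9.5 = 141 kip (transverse, base value).
(i) R_nwl + R_nwt = 512.2 kip; (ii) 0.85 R_nwl + 1.5 R_nwt = 527.1 kip.
R_n = max = 527.1 kip [governs: (ii)]; R_n/Ω = 263.5 kip.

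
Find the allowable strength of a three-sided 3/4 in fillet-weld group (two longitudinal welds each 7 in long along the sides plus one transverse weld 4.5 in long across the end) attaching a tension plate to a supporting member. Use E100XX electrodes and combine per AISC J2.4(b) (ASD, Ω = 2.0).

R_n/Ω ≈ 297 kip

E100XX → F_EXX = 100 ksi.
t_e = 0.707 × 0.75 = 0.5302 in.
R_nwl = 0.6 × 100 × 0.5302 × 14 = 445.4 kip (longitudinal, 2 welds).
R_nwt = 0.6 × 100 × 0.5302 × 4.5 = 143.2 kip (transverse, base value).
(i) R_nwl + R_nwt = 588.6 kip; (ii) 0.85 R_nwl + 1.5 R_nwt = 593.3 kip.
R_n = max = 593.3 kip [governs: (ii)]; R_n/Ω = 296.7 kip.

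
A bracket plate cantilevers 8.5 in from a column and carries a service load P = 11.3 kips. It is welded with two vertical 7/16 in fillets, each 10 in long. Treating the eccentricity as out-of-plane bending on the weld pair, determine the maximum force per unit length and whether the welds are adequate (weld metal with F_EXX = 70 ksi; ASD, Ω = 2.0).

L_w = 2 × 10 = 20 in; section modulus (unit throat) S = 2 × L²/6 = 33.33 in².
Direct shear f_v = P/L_w = 11.3/20 = 0.565 kip/in.
Moment M = P × e = 11.3 × 8.5 = 96.05 kip·in; bending f_b = M/S = 2.881 kip/in.
f_max = √(f_v² + f_b²) = √(0.565² + 2.881²) = 2.936 kip/in.
r_n/Ω = (1/2.0) × 0.6 × 70 × (0.707 × 0.4375) = 6.496 kip/in → adequate.

f_max ≈ 2.94 kip/in; adequate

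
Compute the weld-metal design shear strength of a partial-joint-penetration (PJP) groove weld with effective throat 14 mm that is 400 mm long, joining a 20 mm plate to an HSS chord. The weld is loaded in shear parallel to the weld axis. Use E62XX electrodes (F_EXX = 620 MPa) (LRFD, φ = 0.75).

Effective throat (given) t_e = 14 mm.
A_we = 14 × 400 = 5600 mm².
F_nw = 0.6 F_EXX = 372 MPa.
φR_n = 0.75 × 372 × 5600 × 10⁻³ = 1562 kN.

φR_n ≈ 1560 kN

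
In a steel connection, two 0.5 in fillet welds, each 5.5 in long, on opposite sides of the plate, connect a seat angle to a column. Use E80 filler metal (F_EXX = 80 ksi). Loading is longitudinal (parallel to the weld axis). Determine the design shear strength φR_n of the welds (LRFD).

Effective throat t_e = 0.707 × 0.5 = 0.3535 in.
Total length L = 11 in; A_we = 0.3535 × 11 = 3.888 in².
F_nw = 0.6 F_EXX = 0.6 × 80 = 48 ksi.
φR_n = 0.75 × 48 × 3.888 = 140 kip.

φR_n ≈ 140 kip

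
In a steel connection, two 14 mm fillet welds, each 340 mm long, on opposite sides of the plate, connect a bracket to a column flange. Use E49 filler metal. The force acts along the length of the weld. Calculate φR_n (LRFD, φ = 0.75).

E49XX → F_EXX = 490 MPa.
Effective throat t_e = 0.707 × 14 = 9.898 mm.
Total length L = 680 mm; A_we = 9.898 × 680 = 6731 mm².
F_nw = 0.6 F_EXX = 0.6 × 490 = 294 MPa.
φR_n = 0.75 × 294 × 6731 × 10⁻³ = 1484 kN.

φR_n ≈ 1480 kN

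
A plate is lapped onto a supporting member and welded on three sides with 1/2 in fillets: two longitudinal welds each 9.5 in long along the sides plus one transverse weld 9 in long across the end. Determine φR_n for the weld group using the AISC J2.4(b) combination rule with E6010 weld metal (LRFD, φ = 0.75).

E60XX → F_EXX = 60 ksi.
t_e = 0.707 × 0.5 = 0.3535 in.
R_nwl = 0.6 × 60 × 0.3535 × 19 = 241.8 kip (longitudinal, 2 welds).
R_nwt = 0.6 × 60 × 0.3535 × 9 = 114.5 kip (transverse, base value).
(i) R_nwl + R_nwt = 356.3 kip; (ii) 0.85 R_nwl + 1.5 R_nwt = 377.3 kip.
R_n = max = 377.3 kip [governs: (ii)]; φR_n = 283 kip.

φR_n ≈ 283 kip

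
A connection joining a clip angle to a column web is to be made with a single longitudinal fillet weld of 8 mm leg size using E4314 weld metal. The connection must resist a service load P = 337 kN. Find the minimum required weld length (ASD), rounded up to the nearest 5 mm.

L = 465 mm

E43XX → F_EXX = 430 MPa.
Throat t_e = 0.707 × 8 = 5.656 mm.
r_n/Ω = (0.6 × 430 × 5.656) / 2.0 = 729.6 N/mm = 0.7296 kN/mm.
L_req = P / (r_n/Ω) = 337 / 0.7296 = 461.9 mm total.
Round up → use L = 465 mm.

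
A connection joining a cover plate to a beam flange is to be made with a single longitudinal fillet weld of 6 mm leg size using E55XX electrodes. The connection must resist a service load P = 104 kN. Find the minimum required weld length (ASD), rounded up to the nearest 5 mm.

E55XX → F_EXX = 550 MPa.
Throat t_e = 0.707 × 6 = 4.242 mm.
r_n/Ω = (0.6 × 550 × 4.242) / 2.0 = 699.9 N/mm = 0.6999 kN/mm.
L_req = P / (r_n/Ω) = 104 / 0.6999 = 148.6 mm total.
Round up → use L = 150 mm.

L = 150 mm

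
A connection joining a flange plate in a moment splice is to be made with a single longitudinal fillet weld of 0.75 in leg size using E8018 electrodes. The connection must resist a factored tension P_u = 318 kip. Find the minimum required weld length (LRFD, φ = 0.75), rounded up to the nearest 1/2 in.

L = 17 in

E80XX → F_EXX = 80 ksi.
Throat t_e = 0.707 × 0.75 = 0.5302 in.
φr_n = 0.75 × 0.6 × 80 × 0.5302 = 19.09 kip/in.
L_req = P_u / φr_n = 318 / 19.09 = 16.66 in total.
Round up → use L = 17 in.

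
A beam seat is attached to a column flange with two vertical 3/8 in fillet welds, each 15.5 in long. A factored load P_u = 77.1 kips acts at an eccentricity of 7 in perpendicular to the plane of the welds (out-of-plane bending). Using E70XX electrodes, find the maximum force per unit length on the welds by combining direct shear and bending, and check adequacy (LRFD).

f_max ≈ 7.18 kip/in; adequate

E70XX → F_EXX = 70 ksi.
L_w = 2 × 15.5 = 31 in; section modulus (unit throat) S = 2 × L²/6 = 80.08 in².
Direct shear f_v = P/L_w = 77.1/31 = 2.487 kip/in.
Moment M = P × e = 77.1 × 7 = 539.7 kip·in; bending f_b = M/S = 6.739 kip/in.
f_max = √(f_v² + f_b²) = √(2.487² + 6.739²) = 7.184 kip/in.
φr_n = 0.75 × 0.6 × 70 × (0.707 × 0.375) = 8.351 kip/in → adequate.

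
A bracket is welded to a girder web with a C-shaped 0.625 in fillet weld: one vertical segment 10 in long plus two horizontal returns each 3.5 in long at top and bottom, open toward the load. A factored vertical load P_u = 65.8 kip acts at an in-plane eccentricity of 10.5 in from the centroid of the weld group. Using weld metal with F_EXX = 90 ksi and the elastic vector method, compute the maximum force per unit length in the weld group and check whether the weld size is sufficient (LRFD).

f_max ≈ 16.4 kip/in; adequate

Total weld length L_w = 17 in. Treat welds as unit-width lines.
Centroid: x̄ = 2×3.5×1.75 / 17 = 0.7206 in from the vertical weld.
Polar moment about centroid: J = I_x + I_y = [10³/12 + 2×3.5×5²] + [10×0.7206² + 2(3.5³/12 + 3.5×1.029²)] = 278.1 in³.
Direct shear f_v = P/L_w = 65.8 / 17 = 3.871 kip/in (vertical).
Torsion M = P·e = 65.8 × 10.5 = 690.9 kip·in.
Critical point at (x, y) = (2.779, 5) from centroid. f_tx = M·y/J = 12.42 kip/in; f_ty = M·x/J = 6.905 kip/in.
Resultant f_max = √[f_tx² + (f_v + f_ty)²] = √[12.42² + (3.871 + 6.905)²] = 16.44 kip/in.
Capacity per unit length: φr_n = 0.75 × 0.6 × 90 × (0.707 × 0.625) = 17.9 kip/in.
16.44 ≤ 17.9 → adequate.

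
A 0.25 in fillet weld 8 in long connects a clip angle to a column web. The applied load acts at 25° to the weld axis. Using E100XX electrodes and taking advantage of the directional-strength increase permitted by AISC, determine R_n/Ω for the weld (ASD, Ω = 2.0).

R_n/Ω ≈ 48.2 kips

E100XX → F_EXX = 100 ksi.
t_e = 0.707 × 0.25 = 0.1767 in; A_we = 0.1767 × 8 = 1.414 in².
Directional factor: 1.0 + 0.5 sin^1.5(25°) = 1.137.
F_nw = 0.6 × 100 × 1.137 = 68.24 ksi.
R_n/Ω = (68.24 × 1.414) / 2.0 = 48.25 kips.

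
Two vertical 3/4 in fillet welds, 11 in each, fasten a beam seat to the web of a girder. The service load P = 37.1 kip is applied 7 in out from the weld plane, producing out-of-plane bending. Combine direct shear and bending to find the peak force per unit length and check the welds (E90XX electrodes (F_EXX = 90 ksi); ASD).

f_max ≈ 6.66 kip/in; adequate

L_w = 2 × 11 = 22 in; section modulus (unit throat) S = 2 × L²/6 = 40.33 in².
Direct shear f_v = P/L_w = 37.1/22 = 1.686 kip/in.
Moment M = P × e = 37.1 × 7 = 259.7 kip·in; bending f_b = M/S = 6.439 kip/in.
f_max = √(f_v² + f_b²) = √(1.686² + 6.439²) = 6.656 kip/in.
r_n/Ω = (1/2.0) × 0.6 × 90 × (0.707 × 0.75) = 14.32 kip/in → adequate.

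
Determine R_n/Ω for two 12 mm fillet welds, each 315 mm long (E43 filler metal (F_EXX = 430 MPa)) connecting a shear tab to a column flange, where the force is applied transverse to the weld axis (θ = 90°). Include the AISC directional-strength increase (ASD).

t_e = 0.707 × 12 = 8.484 mm; A_we = 8.484 × 630 = 5345 mm².
Directional factor: 1.0 + 0.5 sin^1.5(90°) = 1.5.
F_nw = 0.6 × 430 × 1.5 = 387 MPa.
R_n/Ω = (387 × 5345) / 2.0 × 10⁻³ = 1034 kN.

R_n/Ω ≈ 1030 kN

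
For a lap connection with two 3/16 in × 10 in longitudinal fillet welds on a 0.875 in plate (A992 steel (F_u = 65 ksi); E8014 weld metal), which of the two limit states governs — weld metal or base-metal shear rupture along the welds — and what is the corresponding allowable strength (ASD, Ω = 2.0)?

E80XX → F_EXX = 80 ksi.
t_e = 0.707 × 0.1875 = 0.1326 in; L = 20 in.
Weld metal: R_n/Ω = (1/2.0) × 0.6 × 80 × 0.1326 × 20 = 63.63 kip.
Base metal (shear rupture): R_n/Ω = (1/2.0) × 0.6 × 65 × 0.875 × 20 = 341.2 kip.
Governing: weld metal.

R_n/Ω ≈ 63.6 kip (weld metal governs)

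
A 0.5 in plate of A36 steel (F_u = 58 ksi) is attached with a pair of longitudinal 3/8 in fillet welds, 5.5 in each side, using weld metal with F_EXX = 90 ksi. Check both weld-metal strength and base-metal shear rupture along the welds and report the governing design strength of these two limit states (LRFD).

φR_n ≈ 118 kips (weld metal governs)

t_e = 0.707 × 0.375 = 0.2651 in; L = 11 in.
Weld metal: φR_n = 0.75 × 0.6 × 90 × 0.2651 × 11 = 118.1 kips.
Base metal (shear rupture): φR_n = 0.75 × 0.6 × 58 × 0.5 × 11 = 143.5 kips.
Governing: weld metal.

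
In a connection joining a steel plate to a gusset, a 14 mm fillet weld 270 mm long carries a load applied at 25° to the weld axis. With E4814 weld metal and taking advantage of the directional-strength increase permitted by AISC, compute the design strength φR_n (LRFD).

φR_n ≈ 657 kN

E48XX → F_EXX = 480 MPa.
t_e = 0.707 × 14 = 9.898 mm; A_we = 9.898 × 270 = 2672 mm².
Directional factor: 1.0 + 0.5 sin^1.5(25°) = 1.137.
F_nw = 0.6 × 480 × 1.137 = 327.6 MPa.
φR_n = 0.75 × 327.6 × 2672 × 10⁻³ = 656.5 kN.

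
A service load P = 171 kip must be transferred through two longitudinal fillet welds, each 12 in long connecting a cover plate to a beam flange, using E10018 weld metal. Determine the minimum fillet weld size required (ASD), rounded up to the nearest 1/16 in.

w = 3/8 in

E100XX → F_EXX = 100 ksi.
Total weld length L = 24 in.
Required throat t_e = P × Ω / (0.6 F_EXX × L) = 171 × 2.0 / (0.6 × 100 × 24) = 0.2375 in.
Required leg w = t_e / 0.707 = 0.3359 in → use 3/8 in.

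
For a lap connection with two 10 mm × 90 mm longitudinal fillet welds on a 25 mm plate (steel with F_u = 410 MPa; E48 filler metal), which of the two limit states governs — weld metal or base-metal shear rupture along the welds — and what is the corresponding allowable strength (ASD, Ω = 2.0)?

E48XX → F_EXX = 480 MPa.
t_e = 0.707 × 10 = 7.07 mm; L = 180 mm.
Weld metal: R_n/Ω = (1/2.0) × 0.6 × 480 × 7.07 × 180 × 10⁻³ = 183.3 kN.
Base metal (shear rupture): R_n/Ω = (1/2.0) × 0.6 × 410 × 25 × 180 × 10⁻³ = 553.5 kN.
Governing: weld metal.

R_n/Ω ≈ 183 kN (weld metal governs)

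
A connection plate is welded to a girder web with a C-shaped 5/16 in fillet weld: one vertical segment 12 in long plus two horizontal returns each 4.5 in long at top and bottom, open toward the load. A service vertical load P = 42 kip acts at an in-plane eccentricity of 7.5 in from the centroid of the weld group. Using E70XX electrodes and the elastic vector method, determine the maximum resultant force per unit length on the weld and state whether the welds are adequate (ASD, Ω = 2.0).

f_max ≈ 5.6 kip/in; NOT adequate

E70XX → F_EXX = 70 ksi.
Total weld length L_w = 21 in. Treat welds as unit-width lines.
Centroid: x̄ = 2×4.5×2.25 / 21 = 0.9643 in from the vertical weld.
Polar moment about centroid: J = I_x + I_y = [12³/12 + 2×4.5×6²] + [12×0.9643² + 2(4.5³/12 + 4.5×1.286²)] = 509.2 in³.
Direct shear f_v = P/L_w = 42 / 21 = 2 kip/in (vertical).
Torsion M = P·e = 42 × 7.5 = 315 kip·in.
Critical point at (x, y) = (3.536, 6) from centroid. f_tx = M·y/J = 3.712 kip/in; f_ty = M·x/J = 2.187 kip/in.
Resultant f_max = √[f_tx² + (f_v + f_ty)²] = √[3.712² + (2 + 2.187)²] = 5.595 kip/in.
Capacity per unit length: r_n/Ω = (1/2.0) × 0.6 × 70 × (0.707 × 0.3125) = 4.64 kip/in.
5.595 > 4.64 → NOT adequate.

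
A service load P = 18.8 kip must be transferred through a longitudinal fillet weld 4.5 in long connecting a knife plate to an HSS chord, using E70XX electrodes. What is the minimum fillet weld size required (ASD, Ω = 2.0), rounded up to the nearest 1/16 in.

w = 5/16 in

E70XX → F_EXX = 70 ksi.
Total weld length L = 4.5 in.
Required throat t_e = P × Ω / (0.6 F_EXX × L) = 18.8 × 2.0 / (0.6 × 70 × 4.5) = 0.1989 in.
Required leg w = t_e / 0.707 = 0.2814 in → use 5/16 in.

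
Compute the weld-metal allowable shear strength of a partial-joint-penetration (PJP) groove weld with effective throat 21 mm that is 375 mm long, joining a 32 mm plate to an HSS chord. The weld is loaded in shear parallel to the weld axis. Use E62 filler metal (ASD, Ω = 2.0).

R_n/Ω ≈ 1460 kN

E62XX → F_EXX = 620 MPa.
Effective throat (given) t_e = 21 mm.
A_we = 21 × 375 = 7875 mm².
F_nw = 0.6 F_EXX = 372 MPa.
R_n/Ω = (372 × 7875) / 2.0 × 10⁻³ = 1465 kN.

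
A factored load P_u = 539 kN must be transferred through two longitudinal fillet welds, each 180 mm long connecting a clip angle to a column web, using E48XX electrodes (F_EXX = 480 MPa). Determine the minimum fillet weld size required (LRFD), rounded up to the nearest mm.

w = 10 mm

Total weld length L = 360 mm.
Required throat t_e = P_u / (φ × 0.6 F_EXX × L) = 539 / (0.75 × 0.6 × 480 × 360 × 10⁻³) = 6.932 mm.
Required leg w = t_e / 0.707 = 9.804 mm → use 10 mm.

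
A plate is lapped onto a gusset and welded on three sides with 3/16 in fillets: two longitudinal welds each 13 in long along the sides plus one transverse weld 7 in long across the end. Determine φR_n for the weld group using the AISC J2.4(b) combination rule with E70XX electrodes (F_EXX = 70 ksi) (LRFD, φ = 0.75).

t_e = 0.707 × 0.1875 = 0.1326 in.
R_nwl = 0.6 × 70 × 0.1326 × 26 = 144.8 kips (longitudinal, 2 welds).
R_nwt = 0.6 × 70 × 0.1326 × 7 = 38.97 kips (transverse, base value).
(i) R_nwl + R_nwt = 183.7 kips; (ii) 0.85 R_nwl + 1.5 R_nwt = 181.5 kips.
R_n = max = 183.7 kips [governs: (i)]; φR_n = 137.8 kips.

φR_n ≈ 138 kips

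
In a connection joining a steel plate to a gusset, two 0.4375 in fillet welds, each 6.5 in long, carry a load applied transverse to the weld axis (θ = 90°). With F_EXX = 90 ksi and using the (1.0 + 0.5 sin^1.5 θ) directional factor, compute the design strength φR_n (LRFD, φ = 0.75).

φR_n ≈ 244 kips

t_e = 0.707 × 0.4375 = 0.3093 in; A_we = 0.3093 × 13 = 4.021 in².
Directional factor: 1.0 + 0.5 sin^1.5(90°) = 1.5.
F_nw = 0.6 × 90 × 1.5 = 81 ksi.
φR_n = 0.75 × 81 × 4.021 = 244.3 kips.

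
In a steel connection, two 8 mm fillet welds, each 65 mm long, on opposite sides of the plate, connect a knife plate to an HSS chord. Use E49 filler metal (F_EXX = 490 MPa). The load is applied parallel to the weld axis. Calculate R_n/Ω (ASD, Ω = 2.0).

Effective throat t_e = 0.707 × 8 = 5.656 mm.
Total length L = 130 mm; A_we = 5.656 × 130 = 735.3 mm².
F_nw = 0.6 F_EXX = 0.6 × 490 = 294 MPa.
R_n = 294 × 735.3 × 10⁻³ = 216.2 kN; R_n/Ω = 216.2/2.0 = 108.1 kN.

R_n/Ω ≈ 108 kN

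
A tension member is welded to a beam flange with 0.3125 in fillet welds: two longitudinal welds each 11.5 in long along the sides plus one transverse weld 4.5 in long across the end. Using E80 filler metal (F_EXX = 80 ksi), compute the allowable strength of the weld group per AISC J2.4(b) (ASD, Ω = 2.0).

R_n/Ω ≈ 146 kip

t_e = 0.707 × 0.3125 = 0.2209 in.
R_nwl = 0.6 × 80 × 0.2209 × 23 = 243.9 kip (longitudinal, 2 welds).
R_nwt = 0.6 × 80 × 0.2209 × 4.5 = 47.72 kip (transverse, base value).
(i) R_nwl + R_nwt = 291.6 kip; (ii) 0.85 R_nwl + 1.5 R_nwt = 278.9 kip.
R_n = max = 291.6 kip [governs: (i)]; R_n/Ω = 145.8 kip.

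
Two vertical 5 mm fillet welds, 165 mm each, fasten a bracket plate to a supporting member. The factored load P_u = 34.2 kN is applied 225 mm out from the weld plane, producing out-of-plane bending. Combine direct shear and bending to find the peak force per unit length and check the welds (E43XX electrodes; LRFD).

f_max ≈ 854 N/mm; NOT adequate

E43XX → F_EXX = 430 MPa.
L_w = 2 × 165 = 330 mm; section modulus (unit throat) S = 2 × L²/6 = 9075 mm².
Direct shear f_v = P/L_w = 34.2×10³/330 = 103.6 N/mm.
Moment M = P × e = 34.2×10³ × 225 = 7695000 N·mm; bending f_b = M/S = 847.9 N/mm.
f_max = √(f_v² + f_b²) = √(103.6² + 847.9²) = 854.2 N/mm.
φr_n = 0.75 × 0.6 × 430 × (0.707 × 5) = 684 N/mm → NOT adequate.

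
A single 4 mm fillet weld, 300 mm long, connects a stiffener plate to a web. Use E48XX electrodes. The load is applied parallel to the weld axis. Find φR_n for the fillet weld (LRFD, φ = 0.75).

φR_n ≈ 183 kN

E48XX → F_EXX = 480 MPa.
Effective throat t_e = 0.707 × 4 = 2.828 mm.
Total length L = 300 mm; A_we = 2.828 × 300 = 848.4 mm².
F_nw = 0.6 F_EXX = 0.6 × 480 = 288 MPa.
φR_n = 0.75 × 288 × 848.4 × 10⁻³ = 183.3 kN.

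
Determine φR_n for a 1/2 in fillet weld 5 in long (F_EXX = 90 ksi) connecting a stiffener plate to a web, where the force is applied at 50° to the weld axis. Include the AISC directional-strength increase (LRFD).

t_e = 0.707 × 0.5 = 0.3535 in; A_we = 0.3535 × 5 = 1.767 in².
Directional factor: 1.0 + 0.5 sin^1.5(50°) = 1.335.
F_nw = 0.6 × 90 × 1.335 = 72.1 ksi.
φR_n = 0.75 × 72.1 × 1.767 = 95.58 kip.

φR_n ≈ 95.6 kip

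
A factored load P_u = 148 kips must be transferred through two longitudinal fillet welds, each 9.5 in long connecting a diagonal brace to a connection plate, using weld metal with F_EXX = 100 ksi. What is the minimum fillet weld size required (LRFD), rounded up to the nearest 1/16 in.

Total weld length L = 19 in.
Required throat t_e = P_u / (φ × 0.6 F_EXX × L) = 148 / (0.75 × 0.6 × 100 × 19) = 0.1731 in.
Required leg w = t_e / 0.707 = 0.2448 in → use 1/4 in.

w = 1/4 in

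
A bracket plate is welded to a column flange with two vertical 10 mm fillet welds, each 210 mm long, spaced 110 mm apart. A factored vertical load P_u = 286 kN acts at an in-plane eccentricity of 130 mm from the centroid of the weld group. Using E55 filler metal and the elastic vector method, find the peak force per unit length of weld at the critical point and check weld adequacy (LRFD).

f_max ≈ 1980 N/mm; NOT adequate

E55XX → F_EXX = 550 MPa.
Total weld length L_w = 420 mm. Treat welds as unit-width lines.
Polar moment about centroid: J = 2[d³/12 + d(b/2)²] = 2[210³/12 + 210×55²] = 2814000 mm³.
Direct shear f_v = P/L_w = 286×10³ / 420 = 681 N/mm (vertical).
Torsion M = P·e = 286×10³ × 130 = 37180000 N·mm.
Critical point at (x, y) = (55, 105) from centroid. f_tx = M·y/J = 1387 N/mm; f_ty = M·x/J = 726.7 N/mm.
Resultant f_max = √[f_tx² + (f_v + f_ty)²] = √[1387² + (681 + 726.7)²] = 1976 N/mm.
Capacity per unit length: φr_n = 0.75 × 0.6 × 550 × (0.707 × 10) = 1750 N/mm.
1976 > 1750 → NOT adequate.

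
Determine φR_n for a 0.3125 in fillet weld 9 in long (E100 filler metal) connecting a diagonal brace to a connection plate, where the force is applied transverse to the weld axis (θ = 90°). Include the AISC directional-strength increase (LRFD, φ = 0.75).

φR_n ≈ 134 kip

E100XX → F_EXX = 100 ksi.
t_e = 0.707 × 0.3125 = 0.2209 in; A_we = 0.2209 × 9 = 1.988 in².
Directional factor: 1.0 + 0.5 sin^1.5(90°) = 1.5.
F_nw = 0.6 × 100 × 1.5 = 90 ksi.
φR_n = 0.75 × 90 × 1.988 = 134.2 kip.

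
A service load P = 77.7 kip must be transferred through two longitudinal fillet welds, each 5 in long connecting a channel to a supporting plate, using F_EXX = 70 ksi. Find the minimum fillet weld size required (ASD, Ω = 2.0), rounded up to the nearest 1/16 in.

Total weld length L = 10 in.
Required throat t_e = P × Ω / (0.6 F_EXX × L) = 77.7 × 2.0 / (0.6 × 70 × 10) = 0.37 in.
Required leg w = t_e / 0.707 = 0.5233 in → use 9/16 in.

w = 9/16 in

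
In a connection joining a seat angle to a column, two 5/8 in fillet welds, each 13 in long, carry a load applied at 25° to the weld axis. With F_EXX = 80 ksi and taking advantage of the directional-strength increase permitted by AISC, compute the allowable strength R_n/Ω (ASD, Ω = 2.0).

R_n/Ω ≈ 314 kip

t_e = 0.707 × 0.625 = 0.4419 in; A_we = 0.4419 × 26 = 11.49 in².
Directional factor: 1.0 + 0.5 sin^1.5(25°) = 1.137.
F_nw = 0.6 × 80 × 1.137 = 54.59 ksi.
R_n/Ω = (54.59 × 11.49) / 2.0 = 313.6 kip.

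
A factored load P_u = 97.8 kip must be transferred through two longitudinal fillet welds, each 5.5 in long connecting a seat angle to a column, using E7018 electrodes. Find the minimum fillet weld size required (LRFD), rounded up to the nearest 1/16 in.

w = 7/16 in

E70XX → F_EXX = 70 ksi.
Total weld length L = 11 in.
Required throat t_e = P_u / (φ × 0.6 F_EXX × L) = 97.8 / (0.75 × 0.6 × 70 × 11) = 0.2823 in.
Required leg w = t_e / 0.707 = 0.3992 in → use 7/16 in.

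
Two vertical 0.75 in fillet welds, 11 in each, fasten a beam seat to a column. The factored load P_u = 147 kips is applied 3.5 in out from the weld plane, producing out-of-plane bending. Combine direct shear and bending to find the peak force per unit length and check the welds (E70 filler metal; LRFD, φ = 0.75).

E70XX → F_EXX = 70 ksi.
L_w = 2 × 11 = 22 in; section modulus (unit throat) S = 2 × L²/6 = 40.33 in².
Direct shear f_v = P/L_w = 147/22 = 6.682 kip/in.
Moment M = P × e = 147 × 3.5 = 514.5 kip·in; bending f_b = M/S = 12.76 kip/in.
f_max = √(f_v² + f_b²) = √(6.682² + 12.76²) = 14.4 kip/in.
φr_n = 0.75 × 0.6 × 70 × (0.707 × 0.75) = 16.7 kip/in → adequate.

f_max ≈ 14.4 kip/in; adequate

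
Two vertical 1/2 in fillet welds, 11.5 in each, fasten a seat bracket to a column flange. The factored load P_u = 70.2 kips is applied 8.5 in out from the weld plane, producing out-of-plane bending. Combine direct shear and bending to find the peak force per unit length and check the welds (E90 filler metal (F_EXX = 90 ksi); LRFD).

f_max ≈ 13.9 kip/in; adequate

L_w = 2 × 11.5 = 23 in; section modulus (unit throat) S = 2 × L²/6 = 44.08 in².
Direct shear f_v = P/L_w = 70.2/23 = 3.052 kip/in.
Moment M = P × e = 70.2 × 8.5 = 596.7 kip·in; bending f_b = M/S = 13.54 kip/in.
f_max = √(f_v² + f_b²) = √(3.052² + 13.54²) = 13.88 kip/in.
φr_n = 0.75 × 0.6 × 90 × (0.707 × 0.5) = 14.32 kip/in → adequate.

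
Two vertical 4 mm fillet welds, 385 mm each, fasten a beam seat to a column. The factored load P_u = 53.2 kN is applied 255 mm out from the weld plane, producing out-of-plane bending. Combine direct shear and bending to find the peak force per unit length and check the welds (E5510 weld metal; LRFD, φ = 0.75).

E55XX → F_EXX = 550 MPa.
L_w = 2 × 385 = 770 mm; section modulus (unit throat) S = 2 × L²/6 = 49410 mm².
Direct shear f_v = P/L_w = 53.2×10³/770 = 69.09 N/mm.
Moment M = P × e = 53.2×10³ × 255 = 13566000 N·mm; bending f_b = M/S = 274.6 N/mm.
f_max = √(f_v² + f_b²) = √(69.09² + 274.6²) = 283.1 N/mm.
φr_n = 0.75 × 0.6 × 550 × (0.707 × 4) = 699.9 N/mm → adequate.

f_max ≈ 283 N/mm; adequate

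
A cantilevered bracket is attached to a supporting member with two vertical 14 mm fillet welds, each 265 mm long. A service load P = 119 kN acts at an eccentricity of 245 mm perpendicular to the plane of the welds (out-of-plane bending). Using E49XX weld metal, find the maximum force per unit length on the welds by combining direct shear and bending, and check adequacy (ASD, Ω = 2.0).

E49XX → F_EXX = 490 MPa.
L_w = 2 × 265 = 530 mm; section modulus (unit throat) S = 2 × L²/6 = 23410 mm².
Direct shear f_v = P/L_w = 119×10³/530 = 224.5 N/mm.
Moment M = P × e = 119×10³ × 245 = 29155000 N·mm; bending f_b = M/S = 1245 N/mm.
f_max = √(f_v² + f_b²) = √(224.5² + 1245²) = 1266 N/mm.
r_n/Ω = (1/2.0) × 0.6 × 490 × (0.707 × 14) = 1455 N/mm → adequate.

f_max ≈ 1270 N/mm; adequate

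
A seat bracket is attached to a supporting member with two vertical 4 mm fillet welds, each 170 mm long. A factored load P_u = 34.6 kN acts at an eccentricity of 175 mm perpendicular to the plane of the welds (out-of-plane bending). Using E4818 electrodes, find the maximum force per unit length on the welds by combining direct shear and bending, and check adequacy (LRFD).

f_max ≈ 637 N/mm; NOT adequate

E48XX → F_EXX = 480 MPa.
L_w = 2 × 170 = 340 mm; section modulus (unit throat) S = 2 × L²/6 = 9633 mm².
Direct shear f_v = P/L_w = 34.6×10³/340 = 101.8 N/mm.
Moment M = P × e = 34.6×10³ × 175 = 6055000 N·mm; bending f_b = M/S = 628.5 N/mm.
f_max = √(f_v² + f_b²) = √(101.8² + 628.5²) = 636.7 N/mm.
φr_n = 0.75 × 0.6 × 480 × (0.707 × 4) = 610.8 N/mm → NOT adequate.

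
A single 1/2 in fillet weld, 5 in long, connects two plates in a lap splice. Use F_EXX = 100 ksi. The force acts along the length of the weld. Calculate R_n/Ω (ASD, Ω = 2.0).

Effective throat t_e = 0.707 × 0.5 = 0.3535 in.
Total length L = 5 in; A_we = 0.3535 × 5 = 1.767 in².
F_nw = 0.6 F_EXX = 0.6 × 100 = 60 ksi.
R_n = 60 × 1.767 = 106 kip; R_n/Ω = 106/2.0 = 53.02 kip.

R_n/Ω ≈ 53 kip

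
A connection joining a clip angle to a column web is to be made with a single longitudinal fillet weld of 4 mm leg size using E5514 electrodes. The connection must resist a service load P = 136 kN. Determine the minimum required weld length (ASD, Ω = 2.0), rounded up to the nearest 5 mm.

L = 295 mm

E55XX → F_EXX = 550 MPa.
Throat t_e = 0.707 × 4 = 2.828 mm.
r_n/Ω = (0.6 × 550 × 2.828) / 2.0 = 466.6 N/mm = 0.4666 kN/mm.
L_req = P / (r_n/Ω) = 136 / 0.4666 = 291.5 mm total.
Round up → use L = 295 mm.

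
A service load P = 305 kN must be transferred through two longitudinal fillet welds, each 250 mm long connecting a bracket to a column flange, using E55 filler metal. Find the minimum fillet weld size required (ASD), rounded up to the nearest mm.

w = 6 mm

E55XX → F_EXX = 550 MPa.
Total weld length L = 500 mm.
Required throat t_e = P × Ω / (0.6 F_EXX × L) = 305 × 2.0 / (0.6 × 550 × 500 × 10⁻³) = 3.697 mm.
Required leg w = t_e / 0.707 = 5.229 mm → use 6 mm.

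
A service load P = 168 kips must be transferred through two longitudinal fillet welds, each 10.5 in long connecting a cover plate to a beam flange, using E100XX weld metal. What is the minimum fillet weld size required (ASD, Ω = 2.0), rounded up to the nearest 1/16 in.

E100XX → F_EXX = 100 ksi.
Total weld length L = 21 in.
Required throat t_e = P × Ω / (0.6 F_EXX × L) = 168 × 2.0 / (0.6 × 100 × 21) = 0.2667 in.
Required leg w = t_e / 0.707 = 0.3772 in → use 7/16 in.

w = 7/16 in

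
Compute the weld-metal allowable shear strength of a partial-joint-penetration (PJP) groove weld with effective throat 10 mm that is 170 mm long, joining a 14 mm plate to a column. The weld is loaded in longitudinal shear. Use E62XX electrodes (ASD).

R_n/Ω ≈ 316 kN

E62XX → F_EXX = 620 MPa.
Effective throat (given) t_e = 10 mm.
A_we = 10 × 170 = 1700 mm².
F_nw = 0.6 F_EXX = 372 MPa.
R_n/Ω = (372 × 1700) / 2.0 × 10⁻³ = 316.2 kN.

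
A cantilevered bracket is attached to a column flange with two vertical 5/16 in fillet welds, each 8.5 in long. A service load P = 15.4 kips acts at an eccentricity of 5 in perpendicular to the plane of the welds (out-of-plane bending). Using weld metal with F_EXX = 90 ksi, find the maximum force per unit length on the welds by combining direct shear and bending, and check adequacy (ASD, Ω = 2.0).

L_w = 2 × 8.5 = 17 in; section modulus (unit throat) S = 2 × L²/6 = 24.08 in².
Direct shear f_v = P/L_w = 15.4/17 = 0.9059 kip/in.
Moment M = P × e = 15.4 × 5 = 77 kip·in; bending f_b = M/S = 3.197 kip/in.
f_max = √(f_v² + f_b²) = √(0.9059² + 3.197²) = 3.323 kip/in.
r_n/Ω = (1/2.0) × 0.6 × 90 × (0.707 × 0.3125) = 5.965 kip/in → adequate.

f_max ≈ 3.32 kip/in; adequate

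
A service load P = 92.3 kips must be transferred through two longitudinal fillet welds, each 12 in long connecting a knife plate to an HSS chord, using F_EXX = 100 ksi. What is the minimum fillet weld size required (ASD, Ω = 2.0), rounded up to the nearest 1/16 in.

Total weld length L = 24 in.
Required throat t_e = P × Ω / (0.6 F_EXX × L) = 92.3 × 2.0 / (0.6 × 100 × 24) = 0.1282 in.
Required leg w = t_e / 0.707 = 0.1813 in → use 3/16 in.

w = 3/16 in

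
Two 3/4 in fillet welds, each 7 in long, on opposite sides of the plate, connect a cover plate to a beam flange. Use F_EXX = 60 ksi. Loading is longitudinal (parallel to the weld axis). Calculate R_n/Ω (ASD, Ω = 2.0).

Effective throat t_e = 0.707 × 0.75 = 0.5302 in.
Total length L = 14 in; A_we = 0.5302 × 14 = 7.423 in².
F_nw = 0.6 F_EXX = 0.6 × 60 = 36 ksi.
R_n = 36 × 7.423 = 267.2 kips; R_n/Ω = 267.2/2.0 = 133.6 kips.

R_n/Ω ≈ 134 kips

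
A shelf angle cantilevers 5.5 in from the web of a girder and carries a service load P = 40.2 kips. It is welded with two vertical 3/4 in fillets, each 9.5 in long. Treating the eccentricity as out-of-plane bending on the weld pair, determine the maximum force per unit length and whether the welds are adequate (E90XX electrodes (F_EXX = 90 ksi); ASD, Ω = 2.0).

f_max ≈ 7.65 kip/in; adequate

L_w = 2 × 9.5 = 19 in; section modulus (unit throat) S = 2 × L²/6 = 30.08 in².
Direct shear f_v = P/L_w = 40.2/19 = 2.116 kip/in.
Moment M = P × e = 40.2 × 5.5 = 221.1 kip·in; bending f_b = M/S = 7.35 kip/in.
f_max = √(f_v² + f_b²) = √(2.116² + 7.35²) = 7.648 kip/in.
r_n/Ω = (1/2.0) × 0.6 × 90 × (0.707 × 0.75) = 14.32 kip/in → adequate.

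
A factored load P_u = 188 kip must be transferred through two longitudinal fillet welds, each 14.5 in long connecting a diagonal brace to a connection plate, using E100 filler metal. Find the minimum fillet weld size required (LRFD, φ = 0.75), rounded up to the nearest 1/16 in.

w = 1/4 in

E100XX → F_EXX = 100 ksi.
Total weld length L = 29 in.
Required throat t_e = P_u / (φ × 0.6 F_EXX × L) = 188 / (0.75 × 0.6 × 100 × 29) = 0.1441 in.
Required leg w = t_e / 0.707 = 0.2038 in → use 1/4 in.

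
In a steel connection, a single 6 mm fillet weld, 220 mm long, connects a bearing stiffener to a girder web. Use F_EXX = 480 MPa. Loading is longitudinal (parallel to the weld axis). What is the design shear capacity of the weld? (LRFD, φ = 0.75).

Effective throat t_e = 0.707 × 6 = 4.242 mm.
Total length L = 220 mm; A_we = 4.242 × 220 = 933.2 mm².
F_nw = 0.6 F_EXX = 0.6 × 480 = 288 MPa.
φR_n = 0.75 × 288 × 933.2 × 10⁻³ = 201.6 kN.

φR_n ≈ 202 kN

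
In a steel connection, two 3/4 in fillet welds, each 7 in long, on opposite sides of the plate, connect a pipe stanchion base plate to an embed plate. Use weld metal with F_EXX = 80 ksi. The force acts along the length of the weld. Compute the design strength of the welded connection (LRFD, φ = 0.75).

φR_n ≈ 267 kip

Effective throat t_e = 0.707 × 0.75 = 0.5302 in.
Total length L = 14 in; A_we = 0.5302 × 14 = 7.423 in².
F_nw = 0.6 F_EXX = 0.6 × 80 = 48 ksi.
φR_n = 0.75 × 48 × 7.423 = 267.2 kip.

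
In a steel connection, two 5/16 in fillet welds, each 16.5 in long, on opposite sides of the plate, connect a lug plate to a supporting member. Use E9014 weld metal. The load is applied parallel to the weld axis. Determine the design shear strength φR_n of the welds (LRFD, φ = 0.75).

E90XX → F_EXX = 90 ksi.
Effective throat t_e = 0.707 × 0.3125 = 0.2209 in.
Total length L = 33 in; A_we = 0.2209 × 33 = 7.291 in².
F_nw = 0.6 F_EXX = 0.6 × 90 = 54 ksi.
φR_n = 0.75 × 54 × 7.291 = 295.3 kips.

φR_n ≈ 295 kips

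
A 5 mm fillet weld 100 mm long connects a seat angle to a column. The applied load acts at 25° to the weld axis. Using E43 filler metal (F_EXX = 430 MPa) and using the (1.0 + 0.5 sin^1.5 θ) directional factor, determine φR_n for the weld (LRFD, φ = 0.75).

t_e = 0.707 × 5 = 3.535 mm; A_we = 3.535 × 100 = 353.5 mm².
Directional factor: 1.0 + 0.5 sin^1.5(25°) = 1.137.
F_nw = 0.6 × 430 × 1.137 = 293.4 MPa.
φR_n = 0.75 × 293.4 × 353.5 × 10⁻³ = 77.8 kN.

φR_n ≈ 77.8 kN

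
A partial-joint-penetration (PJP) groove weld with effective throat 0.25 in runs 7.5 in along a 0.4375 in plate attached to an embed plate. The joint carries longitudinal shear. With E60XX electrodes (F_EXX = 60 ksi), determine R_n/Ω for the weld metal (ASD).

R_n/Ω ≈ 33.8 kip

Effective throat (given) t_e = 0.25 in.
A_we = 0.25 × 7.5 = 1.875 in².
F_nw = 0.6 F_EXX = 36 ksi.
R_n/Ω = (36 × 1.875) / 2.0 = 33.75 kip.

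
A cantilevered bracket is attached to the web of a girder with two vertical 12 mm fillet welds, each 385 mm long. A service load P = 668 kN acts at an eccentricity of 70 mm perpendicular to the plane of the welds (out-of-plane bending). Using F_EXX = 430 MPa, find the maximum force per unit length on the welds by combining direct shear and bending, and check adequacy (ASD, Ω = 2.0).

f_max ≈ 1280 N/mm; NOT adequate

L_w = 2 × 385 = 770 mm; section modulus (unit throat) S = 2 × L²/6 = 49410 mm².
Direct shear f_v = P/L_w = 668×10³/770 = 867.5 N/mm.
Moment M = P × e = 668×10³ × 70 = 46760000 N·mm; bending f_b = M/S = 946.4 N/mm.
f_max = √(f_v² + f_b²) = √(867.5² + 946.4²) = 1284 N/mm.
r_n/Ω = (1/2.0) × 0.6 × 430 × (0.707 × 12) = 1094 N/mm → NOT adequate.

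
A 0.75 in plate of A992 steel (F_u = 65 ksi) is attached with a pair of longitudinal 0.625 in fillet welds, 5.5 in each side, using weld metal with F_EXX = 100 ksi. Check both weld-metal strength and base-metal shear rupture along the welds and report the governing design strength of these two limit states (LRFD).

t_e = 0.707 × 0.625 = 0.4419 in; L = 11 in.
Weld metal: φR_n = 0.75 × 0.6 × 100 × 0.4419 × 11 = 218.7 kips.
Base metal (shear rupture): φR_n = 0.75 × 0.6 × 65 × 0.75 × 11 = 241.3 kips.
Governing: weld metal.

φR_n ≈ 219 kips (weld metal governs)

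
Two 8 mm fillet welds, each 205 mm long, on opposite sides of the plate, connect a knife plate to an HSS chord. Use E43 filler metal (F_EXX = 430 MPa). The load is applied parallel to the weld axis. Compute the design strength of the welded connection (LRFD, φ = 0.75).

φR_n ≈ 449 kN

Effective throat t_e = 0.707 × 8 = 5.656 mm.
Total length L = 410 mm; A_we = 5.656 × 410 = 2319 mm².
F_nw = 0.6 F_EXX = 0.6 × 430 = 258 MPa.
φR_n = 0.75 × 258 × 2319 × 10⁻³ = 448.7 kN.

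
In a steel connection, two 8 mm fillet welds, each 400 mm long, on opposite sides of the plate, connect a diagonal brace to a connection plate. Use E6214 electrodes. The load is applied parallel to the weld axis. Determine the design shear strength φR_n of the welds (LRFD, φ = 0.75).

E62XX → F_EXX = 620 MPa.
Effective throat t_e = 0.707 × 8 = 5.656 mm.
Total length L = 800 mm; A_we = 5.656 × 800 = 4525 mm².
F_nw = 0.6 F_EXX = 0.6 × 620 = 372 MPa.
φR_n = 0.75 × 372 × 4525 × 10⁻³ = 1262 kN.

φR_n ≈ 1260 kN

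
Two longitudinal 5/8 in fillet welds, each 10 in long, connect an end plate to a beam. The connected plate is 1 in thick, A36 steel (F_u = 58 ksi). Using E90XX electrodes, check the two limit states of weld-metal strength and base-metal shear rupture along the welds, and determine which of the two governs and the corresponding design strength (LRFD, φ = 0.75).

E90XX → F_EXX = 90 ksi.
t_e = 0.707 × 0.625 = 0.4419 in; L = 20 in.
Weld metal: φR_n = 0.75 × 0.6 × 90 × 0.4419 × 20 = 357.9 kips.
Base metal (shear rupture): φR_n = 0.75 × 0.6 × 58 × 1 × 20 = 522 kips.
Governing: weld metal.

φR_n ≈ 358 kips (weld metal governs)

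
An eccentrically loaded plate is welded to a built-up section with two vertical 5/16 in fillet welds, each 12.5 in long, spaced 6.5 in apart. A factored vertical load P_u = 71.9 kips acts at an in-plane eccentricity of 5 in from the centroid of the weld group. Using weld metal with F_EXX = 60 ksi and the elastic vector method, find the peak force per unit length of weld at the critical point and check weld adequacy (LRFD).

f_max ≈ 6.17 kip/in; NOT adequate

Total weld length L_w = 25 in. Treat welds as unit-width lines.
Polar moment about centroid: J = 2[d³/12 + d(b/2)²] = 2[12.5³/12 + 12.5×3.25²] = 589.6 in³.
Direct shear f_v = P/L_w = 71.9 / 25 = 2.876 kip/in (vertical).
Torsion M = P·e = 71.9 × 5 = 359.5 kip·in.
Critical point at (x, y) = (3.25, 6.25) from centroid. f_tx = M·y/J = 3.811 kip/in; f_ty = M·x/J = 1.982 kip/in.
Resultant f_max = √[f_tx² + (f_v + f_ty)²] = √[3.811² + (2.876 + 1.982)²] = 6.174 kip/in.
Capacity per unit length: φr_n = 0.75 × 0.6 × 60 × (0.707 × 0.3125) = 5.965 kip/in.
6.174 > 5.965 → NOT adequate.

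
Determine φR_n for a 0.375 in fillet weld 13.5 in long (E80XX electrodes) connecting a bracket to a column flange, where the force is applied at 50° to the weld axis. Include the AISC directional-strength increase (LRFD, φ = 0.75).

E80XX → F_EXX = 80 ksi.
t_e = 0.707 × 0.375 = 0.2651 in; A_we = 0.2651 × 13.5 = 3.579 in².
Directional factor: 1.0 + 0.5 sin^1.5(50°) = 1.335.
F_nw = 0.6 × 80 × 1.335 = 64.09 ksi.
φR_n = 0.75 × 64.09 × 3.579 = 172 kip.

φR_n ≈ 172 kip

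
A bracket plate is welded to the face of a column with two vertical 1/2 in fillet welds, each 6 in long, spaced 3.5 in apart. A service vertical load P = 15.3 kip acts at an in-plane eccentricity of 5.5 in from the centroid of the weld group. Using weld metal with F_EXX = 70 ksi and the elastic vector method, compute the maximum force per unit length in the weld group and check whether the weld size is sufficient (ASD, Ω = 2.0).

Total weld length L_w = 12 in. Treat welds as unit-width lines.
Polar moment about centroid: J = 2[d³/12 + d(b/2)²] = 2[6³/12 + 6×1.75²] = 72.75 in³.
Direct shear f_v = P/L_w = 15.3 / 12 = 1.275 kip/in (vertical).
Torsion M = P·e = 15.3 × 5.5 = 84.15 kip·in.
Critical point at (x, y) = (1.75, 3) from centroid. f_tx = M·y/J = 3.47 kip/in; f_ty = M·x/J = 2.024 kip/in.
Resultant f_max = √[f_tx² + (f_v + f_ty)²] = √[3.47² + (1.275 + 2.024)²] = 4.788 kip/in.
Capacity per unit length: r_n/Ω = (1/2.0) × 0.6 × 70 × (0.707 × 0.5) = 7.423 kip/in.
4.788 ≤ 7.423 → adequate.

f_max ≈ 4.79 kip/in; adequate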